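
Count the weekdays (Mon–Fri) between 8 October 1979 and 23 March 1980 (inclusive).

120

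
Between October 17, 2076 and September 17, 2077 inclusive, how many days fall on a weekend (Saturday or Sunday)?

96

October 17, 2076 is a Saturday.
From October 17, 2076 to September 17, 2077 is 336 days inclusive.
336 = 7 × 48, so the span is exactly 48 full weeks.
Each full week contributes 2 weekend days (Sat, Sun): 48 × 2 = 96.
Total: 96.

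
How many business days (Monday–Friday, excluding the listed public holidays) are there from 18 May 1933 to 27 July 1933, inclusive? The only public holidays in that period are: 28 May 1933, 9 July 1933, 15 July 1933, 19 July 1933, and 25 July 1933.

18 May 1933 is a Thursday.
That's 71 days from start to end, counting both.
71 = 7 × 10 + 1, so there are 10 full weeks plus 1 extra day.
Each full week contributes 5 weekdays (Mon–Fri): 10 × 5 = 50.
The 1 extra day is Thu — 1 of them qualifies.
Total: 50 + 1 = 51.
Holidays: 28 May 1933 (Sun); 9 July 1933 (Sun); 15 July 1933 (Sat); 19 July 1933 (Wed); 25 July 1933 (Tue).
2 of the 5 holidays fall on weekdays; the rest are weekends and were already excluded.
Business days: 51 − 2 = 49.

49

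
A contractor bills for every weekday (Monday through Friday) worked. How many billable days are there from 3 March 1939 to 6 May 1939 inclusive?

46

3 March 1939 is a Friday.
The range spans 65 days (inclusive of both endpoints).
65 = 7 × 9 + 2, so there are 9 full weeks plus 2 extra days.
Each full week contributes 5 weekdays (Mon–Fri): 9 × 5 = 45.
The 2 extra days are Friday, Saturday — 1 of them qualifies.
Total: 45 + 1 = 46.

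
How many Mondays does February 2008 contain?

2008-02-01 is a Friday.
From 2008-02-01 to 2008-02-29 is 29 days inclusive.
29 = 7 × 4 + 1, so there are 4 full weeks plus 1 extra day.
Each full week contributes one Monday: 4 so far.
The 1 extra day is Fri — none qualify.
Total: 4 + 0 = 4.

4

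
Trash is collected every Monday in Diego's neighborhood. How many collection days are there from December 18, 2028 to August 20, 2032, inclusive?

192

December 18, 2028 is a Monday.
That's 1342 days from start to end, counting both.
1342 = 7 × 191 + 5, so there are 191 full weeks plus 5 extra days.
Each full week contributes one Monday: 191 so far.
The 5 extra days are Monday, Tuesday, Wednesday, Thursday, Friday — 1 of them qualifies.
Total: 191 + 1 = 192.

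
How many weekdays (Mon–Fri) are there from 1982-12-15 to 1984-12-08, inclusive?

518 weekdays

1982-12-15 is a Wednesday.
From 1982-12-15 to 1984-12-08 is 725 days inclusive.
725 = 7 × 103 + 4, so there are 103 full weeks plus 4 extra days.
Each full week contributes 5 weekdays (Mon–Fri): 103 × 5 = 515.
The 4 extra days are Wed, Thu, Fri, Sat — 3 of them qualify.
Total: 515 + 3 = 518.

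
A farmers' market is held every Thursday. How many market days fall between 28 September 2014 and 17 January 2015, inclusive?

16 Thursdays

28 September 2014 is a Sunday.
That's 112 days from start to end, counting both.
112 = 7 × 16, so the span is exactly 16 full weeks.
Each full week contributes one Thursday: 16 so far.
Total: 16.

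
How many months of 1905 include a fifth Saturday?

4

A month has five Saturdays exactly when Saturday falls within its first (length − 28) days.
Jan: 31 days, starts Sun → 5 of Sun, Mon, Tue
Feb: 28 days, starts Wed → 5 of (none)
Mar: 31 days, starts Wed → 5 of Wed, Thu, Fri
Apr: 30 days, starts Sat → 5 of Sat, Sun ✓
May: 31 days, starts Mon → 5 of Mon, Tue, Wed
Jun: 30 days, starts Thu → 5 of Thu, Fri
Jul: 31 days, starts Sat → 5 of Sat, Sun, Mon ✓
Aug: 31 days, starts Tue → 5 of Tue, Wed, Thu
Sep: 30 days, starts Fri → 5 of Fri, Sat ✓
Oct: 31 days, starts Sun → 5 of Sun, Mon, Tue
Nov: 30 days, starts Wed → 5 of Wed, Thu
Dec: 31 days, starts Fri → 5 of Fri, Sat, Sun ✓
Months with five Saturdays: Apr, Jul, Sep, Dec.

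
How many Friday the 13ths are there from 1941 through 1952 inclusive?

Friday-the-13ths by year:
1941: Jun
1942: Feb, Mar, Nov
1943: Aug
1944: Oct
1945: Apr, Jul
1946: Sep, Dec
1947: Jun
1948: Feb, Aug
1949: May
1950: Jan, Oct
1951: Apr, Jul
1952: Jun

19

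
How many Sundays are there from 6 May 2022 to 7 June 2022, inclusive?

6 May 2022 is a Friday.
That's 33 days from start to end, counting both.
33 = 7 × 4 + 5, so there are 4 full weeks plus 5 extra days.
Each full week contributes one Sunday: 4 so far.
The 5 extra days are Fri, Sat, Sun, Mon, Tue — 1 of them qualifies.
Total: 4 + 1 = 5.

5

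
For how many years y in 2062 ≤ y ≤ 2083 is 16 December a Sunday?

Day of week of December 16 in each year:
2062: Sat, 2063: Sun ✓, 2064: Tue, 2065: Wed, 2066: Thu, 2067: Fri, 2068: Sun ✓, 2069: Mon, 2070: Tue, 2071: Wed, 2072: Fri, 2073: Sat, 2074: Sun ✓, 2075: Mon, 2076: Wed, 2077: Thu, 2078: Fri, 2079: Sat, 2080: Mon, 2081: Tue, 2082: Wed, 2083: Thu
Sundays: 2063, 2068, 2074.

3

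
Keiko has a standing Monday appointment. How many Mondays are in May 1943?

5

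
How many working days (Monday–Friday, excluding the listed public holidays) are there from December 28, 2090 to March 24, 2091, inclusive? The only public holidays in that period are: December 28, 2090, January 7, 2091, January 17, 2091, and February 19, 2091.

59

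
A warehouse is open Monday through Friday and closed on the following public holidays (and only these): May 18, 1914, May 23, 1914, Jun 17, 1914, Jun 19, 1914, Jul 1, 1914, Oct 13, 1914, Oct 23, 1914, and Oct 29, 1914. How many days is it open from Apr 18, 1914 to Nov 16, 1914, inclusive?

144 business days

Apr 18, 1914 is a Saturday.
That's 213 days from start to end, counting both.
213 = 7 × 30 + 3, so there are 30 full weeks plus 3 extra days.
Each full week contributes 5 weekdays (Mon–Fri): 30 × 5 = 150.
The 3 extra days are Saturday, Sunday, Monday — 1 of them qualifies.
Total: 150 + 1 = 151.
Holidays: May 18, 1914 (Mon); May 23, 1914 (Sat); Jun 17, 1914 (Wed); Jun 19, 1914 (Fri); Jul 1, 1914 (Wed); Oct 13, 1914 (Tue); Oct 23, 1914 (Fri); Oct 29, 1914 (Thu).
7 of the 8 holidays fall on weekdays; the rest are weekends and were already excluded.
Business days: 151 − 7 = 144.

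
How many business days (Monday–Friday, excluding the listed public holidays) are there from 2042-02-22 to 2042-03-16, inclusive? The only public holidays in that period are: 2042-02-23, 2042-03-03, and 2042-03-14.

2042-02-22 is a Saturday.
The range spans 23 days (inclusive of both endpoints).
23 = 7 × 3 + 2, so there are 3 full weeks plus 2 extra days.
Each full week contributes 5 weekdays (Mon–Fri): 3 × 5 = 15.
The 2 extra days are Saturday, Sunday — none qualify.
Total: 15 + 0 = 15.
Holidays: 2042-02-23 (Sun); 2042-03-03 (Mon); 2042-03-14 (Fri).
2 of the 3 holidays fall on weekdays; the rest are weekends and were already excluded.
Business days: 15 − 2 = 13.

13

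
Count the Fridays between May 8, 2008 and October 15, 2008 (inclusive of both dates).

23 Fridays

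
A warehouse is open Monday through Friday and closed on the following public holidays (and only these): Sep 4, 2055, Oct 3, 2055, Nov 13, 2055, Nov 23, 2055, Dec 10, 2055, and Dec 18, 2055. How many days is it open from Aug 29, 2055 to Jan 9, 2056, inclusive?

93

Aug 29, 2055 is a Sunday.
The range spans 134 days (inclusive of both endpoints).
134 = 7 × 19 + 1, so there are 19 full weeks plus 1 extra day.
Each full week contributes 5 weekdays (Mon–Fri): 19 × 5 = 95.
The 1 extra day is Sunday — none qualify.
Total: 95 + 0 = 95.
Holidays: Sep 4, 2055 (Sat); Oct 3, 2055 (Sun); Nov 13, 2055 (Sat); Nov 23, 2055 (Tue); Dec 10, 2055 (Fri); Dec 18, 2055 (Sat).
2 of the 6 holidays fall on weekdays; the rest are weekends and were already excluded.
Business days: 95 − 2 = 93.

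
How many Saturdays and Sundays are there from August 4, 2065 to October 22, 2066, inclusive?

August 4, 2065 is a Tuesday.
The range spans 445 days (inclusive of both endpoints).
445 = 7 × 63 + 4, so there are 63 full weeks plus 4 extra days.
Each full week contributes 2 weekend days (Sat, Sun): 63 × 2 = 126.
The 4 extra days are Tue, Wed, Thu, Fri — none qualify.
Total: 126 + 0 = 126.

126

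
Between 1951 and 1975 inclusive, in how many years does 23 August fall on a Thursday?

4

Day of week of August 23 in each year:
1951: Thu ✓, 1952: Sat, 1953: Sun, 1954: Mon, 1955: Tue, 1956: Thu ✓, 1957: Fri, 1958: Sat, 1959: Sun, 1960: Tue, 1961: Wed, 1962: Thu ✓, 1963: Fri, 1964: Sun, 1965: Mon, 1966: Tue, 1967: Wed, 1968: Fri, 1969: Sat, 1970: Sun, 1971: Mon, 1972: Wed, 1973: Thu ✓, 1974: Fri, 1975: Sat
Thursdays: 1951, 1956, 1962, 1973.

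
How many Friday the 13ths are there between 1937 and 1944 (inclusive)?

12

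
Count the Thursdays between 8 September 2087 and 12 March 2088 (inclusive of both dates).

8 September 2087 is a Monday.
That's 187 days from start to end, counting both.
187 = 7 × 26 + 5, so there are 26 full weeks plus 5 extra days.
Each full week contributes one Thursday: 26 so far.
The 5 extra days are Mon, Tue, Wed, Thu, Fri — 1 of them qualifies.
Total: 26 + 1 = 27.

27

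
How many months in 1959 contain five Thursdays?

A month has five Thursdays exactly when Thursday falls within its first (length − 28) days.
Jan: 31 days, starts Thu → 5 of Thu, Fri, Sat ✓
Feb: 28 days, starts Sun → 5 of (none)
Mar: 31 days, starts Sun → 5 of Sun, Mon, Tue
Apr: 30 days, starts Wed → 5 of Wed, Thu ✓
May: 31 days, starts Fri → 5 of Fri, Sat, Sun
Jun: 30 days, starts Mon → 5 of Mon, Tue
Jul: 31 days, starts Wed → 5 of Wed, Thu, Fri ✓
Aug: 31 days, starts Sat → 5 of Sat, Sun, Mon
Sep: 30 days, starts Tue → 5 of Tue, Wed
Oct: 31 days, starts Thu → 5 of Thu, Fri, Sat ✓
Nov: 30 days, starts Sun → 5 of Sun, Mon
Dec: 31 days, starts Tue → 5 of Tue, Wed, Thu ✓
Months with five Thursdays: Jan, Apr, Jul, Oct, Dec.

5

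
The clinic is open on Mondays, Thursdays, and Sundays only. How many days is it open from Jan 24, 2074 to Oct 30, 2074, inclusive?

120

Jan 24, 2074 is a Wednesday.
From Jan 24, 2074 to Oct 30, 2074 is 280 days inclusive.
280 = 7 × 40, so the span is exactly 40 full weeks.
Each full week contributes 3 days from the set (Mon, Thu, Sun): 40 × 3 = 120.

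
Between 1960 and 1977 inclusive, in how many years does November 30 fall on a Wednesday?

3

Day of week of November 30 in each year:
1960: Wed ✓, 1961: Thu, 1962: Fri, 1963: Sat, 1964: Mon, 1965: Tue, 1966: Wed ✓, 1967: Thu, 1968: Sat, 1969: Sun, 1970: Mon, 1971: Tue, 1972: Thu, 1973: Fri, 1974: Sat, 1975: Sun, 1976: Tue, 1977: Wed ✓
Wednesdays: 1960, 1966, 1977.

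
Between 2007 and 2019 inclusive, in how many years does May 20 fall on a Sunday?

Day of week of May 20 in each year:
2007: Sun ✓, 2008: Tue, 2009: Wed, 2010: Thu, 2011: Fri, 2012: Sun ✓, 2013: Mon, 2014: Tue, 2015: Wed, 2016: Fri, 2017: Sat, 2018: Sun ✓, 2019: Mon
Sundays: 2007, 2012, 2018.

3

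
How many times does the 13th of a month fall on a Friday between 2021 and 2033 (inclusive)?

Friday-the-13ths by year:
2021: Aug
2022: May
2023: Jan, Oct
2024: Sep, Dec
2025: Jun
2026: Feb, Mar, Nov
2027: Aug
2028: Oct
2029: Apr, Jul
2030: Sep, Dec
2031: Jun
2032: Feb, Aug
2033: May

20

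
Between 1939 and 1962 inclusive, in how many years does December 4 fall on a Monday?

4

Day of week of December 4 in each year:
1939: Mon ✓, 1940: Wed, 1941: Thu, 1942: Fri, 1943: Sat, 1944: Mon ✓, 1945: Tue, 1946: Wed, 1947: Thu, 1948: Sat, 1949: Sun, 1950: Mon ✓, 1951: Tue, 1952: Thu, 1953: Fri, 1954: Sat, 1955: Sun, 1956: Tue, 1957: Wed, 1958: Thu, 1959: Fri, 1960: Sun, 1961: Mon ✓, 1962: Tue
Mondays: 1939, 1944, 1950, 1961.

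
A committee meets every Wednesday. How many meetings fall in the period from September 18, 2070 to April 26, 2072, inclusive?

September 18, 2070 is a Thursday.
From September 18, 2070 to April 26, 2072 is 587 days inclusive.
587 = 7 × 83 + 6, so there are 83 full weeks plus 6 extra days.
Each full week contributes one Wednesday: 83 so far.
The 6 extra days are Thu, Fri, Sat, Sun, Mon, Tue — none qualify.
Total: 83 + 0 = 83.

83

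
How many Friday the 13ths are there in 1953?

3

The 13th falls on a Friday when the month's 13th has weekday Fri.
Jan 13 is Tue; Feb 13 is Fri ✓; Mar 13 is Fri ✓; Apr 13 is Mon; May 13 is Wed; Jun 13 is Sat; Jul 13 is Mon; Aug 13 is Thu; Sep 13 is Sun; Oct 13 is Tue; Nov 13 is Fri ✓; Dec 13 is Sun.
Friday the 13ths: Feb, Mar, Nov.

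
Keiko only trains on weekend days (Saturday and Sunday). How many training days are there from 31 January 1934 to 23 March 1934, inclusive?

31 January 1934 is a Wednesday.
The range spans 52 days (inclusive of both endpoints).
52 = 7 × 7 + 3, so there are 7 full weeks plus 3 extra days.
Each full week contributes 2 weekend days (Sat, Sun): 7 × 2 = 14.
The 3 extra days are Wed, Thu, Fri — none qualify.
Total: 14 + 0 = 14.

14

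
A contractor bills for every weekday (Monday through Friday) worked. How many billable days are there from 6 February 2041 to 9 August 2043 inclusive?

653 weekdays

6 February 2041 is a Wednesday.
From 6 February 2041 to 9 August 2043 is 915 days inclusive.
915 = 7 × 130 + 5, so there are 130 full weeks plus 5 extra days.
Each full week contributes 5 weekdays (Mon–Fri): 130 × 5 = 650.
The 5 extra days are Wednesday, Thursday, Friday, Saturday, Sunday — 3 of them qualify.
Total: 650 + 3 = 653.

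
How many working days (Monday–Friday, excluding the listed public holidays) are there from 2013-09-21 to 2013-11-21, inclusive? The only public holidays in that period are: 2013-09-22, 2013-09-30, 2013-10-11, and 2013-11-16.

42 working days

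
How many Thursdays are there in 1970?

January 1, 1970 is a Thursday.
From January 1, 1970 to December 31, 1970 is 365 days inclusive.
365 = 7 × 52 + 1, so there are 52 full weeks plus 1 extra day.
Each full week contributes one Thursday: 52 so far.
The 1 extra day is Thu — 1 of them qualifies.
Total: 52 + 1 = 53.

53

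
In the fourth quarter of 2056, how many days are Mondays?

13

October 1, 2056 is a Sunday.
From October 1, 2056 to December 31, 2056 is 92 days inclusive.
92 = 7 × 13 + 1, so there are 13 full weeks plus 1 extra day.
Each full week contributes one Monday: 13 so far.
The 1 extra day is Sunday — none qualify.
Total: 13 + 0 = 13.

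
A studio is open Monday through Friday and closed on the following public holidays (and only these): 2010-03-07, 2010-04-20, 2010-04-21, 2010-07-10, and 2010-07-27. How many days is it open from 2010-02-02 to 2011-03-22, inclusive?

293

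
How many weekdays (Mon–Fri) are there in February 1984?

1 February 1984 is a Wednesday.
That's 29 days from start to end, counting both.
29 = 7 × 4 + 1, so there are 4 full weeks plus 1 extra day.
Each full week contributes 5 weekdays (Mon–Fri): 4 × 5 = 20.
The 1 extra day is Wed — 1 of them qualifies.
Total: 20 + 1 = 21.

21 weekdays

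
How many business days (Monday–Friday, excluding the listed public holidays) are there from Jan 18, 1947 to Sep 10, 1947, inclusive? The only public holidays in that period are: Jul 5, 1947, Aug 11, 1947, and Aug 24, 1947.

167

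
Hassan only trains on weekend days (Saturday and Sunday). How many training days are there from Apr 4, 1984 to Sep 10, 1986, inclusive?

Apr 4, 1984 is a Wednesday.
That's 890 days from start to end, counting both.
890 = 7 × 127 + 1, so there are 127 full weeks plus 1 extra day.
Each full week contributes 2 weekend days (Sat, Sun): 127 × 2 = 254.
The 1 extra day is Wed — none qualify.
Total: 254 + 0 = 254.

254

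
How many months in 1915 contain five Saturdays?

A month has five Saturdays exactly when Saturday falls within its first (length − 28) days.
Jan: 31 days, starts Fri → 5 of Fri, Sat, Sun ✓
Feb: 28 days, starts Mon → 5 of (none)
Mar: 31 days, starts Mon → 5 of Mon, Tue, Wed
Apr: 30 days, starts Thu → 5 of Thu, Fri
May: 31 days, starts Sat → 5 of Sat, Sun, Mon ✓
Jun: 30 days, starts Tue → 5 of Tue, Wed
Jul: 31 days, starts Thu → 5 of Thu, Fri, Sat ✓
Aug: 31 days, starts Sun → 5 of Sun, Mon, Tue
Sep: 30 days, starts Wed → 5 of Wed, Thu
Oct: 31 days, starts Fri → 5 of Fri, Sat, Sun ✓
Nov: 30 days, starts Mon → 5 of Mon, Tue
Dec: 31 days, starts Wed → 5 of Wed, Thu, Fri
Months with five Saturdays: Jan, May, Jul, Oct.

4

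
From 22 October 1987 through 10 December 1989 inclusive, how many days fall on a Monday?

22 October 1987 is a Thursday.
The range spans 781 days (inclusive of both endpoints).
781 = 7 × 111 + 4, so there are 111 full weeks plus 4 extra days.
Each full week contributes one Monday: 111 so far.
The 4 extra days are Thursday, Friday, Saturday, Sunday — none qualify.
Total: 111 + 0 = 111.

111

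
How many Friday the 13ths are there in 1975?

1

The 13th falls on a Friday when the month's 13th has weekday Fri.
Jan 13 is Mon; Feb 13 is Thu; Mar 13 is Thu; Apr 13 is Sun; May 13 is Tue; Jun 13 is Fri ✓; Jul 13 is Sun; Aug 13 is Wed; Sep 13 is Sat; Oct 13 is Mon; Nov 13 is Thu; Dec 13 is Sat.
Friday the 13ths: Jun.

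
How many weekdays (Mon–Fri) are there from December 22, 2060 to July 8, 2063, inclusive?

663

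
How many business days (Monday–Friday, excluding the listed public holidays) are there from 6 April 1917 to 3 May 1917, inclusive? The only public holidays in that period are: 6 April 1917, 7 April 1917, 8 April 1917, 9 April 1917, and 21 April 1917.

6 April 1917 is a Friday.
That's 28 days from start to end, counting both.
28 = 7 × 4, so the span is exactly 4 full weeks.
Each full week contributes 5 weekdays (Mon–Fri): 4 × 5 = 20.
Total: 20.
Holidays: 6 April 1917 (Fri); 7 April 1917 (Sat); 8 April 1917 (Sun); 9 April 1917 (Mon); 21 April 1917 (Sat).
2 of the 5 holidays fall on weekdays; the rest are weekends and were already excluded.
Business days: 20 − 2 = 18.

18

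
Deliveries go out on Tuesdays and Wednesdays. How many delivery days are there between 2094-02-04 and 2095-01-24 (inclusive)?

2094-02-04 is a Thursday.
The range spans 355 days (inclusive of both endpoints).
355 = 7 × 50 + 5, so there are 50 full weeks plus 5 extra days.
Each full week contributes 2 days from the set (Tue, Wed): 50 × 2 = 100.
The 5 extra days are Thursday, Friday, Saturday, Sunday, Monday — none qualify.
Total: 100 + 0 = 100.

100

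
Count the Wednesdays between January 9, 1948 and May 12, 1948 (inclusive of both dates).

18

January 9, 1948 is a Friday.
That's 125 days from start to end, counting both.
125 = 7 × 17 + 6, so there are 17 full weeks plus 6 extra days.
Each full week contributes one Wednesday: 17 so far.
The 6 extra days are Friday, Saturday, Sunday, Monday, Tuesday, Wednesday — 1 of them qualifies.
Total: 17 + 1 = 18.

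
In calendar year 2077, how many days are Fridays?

2077-01-01 is a Friday.
The range spans 365 days (inclusive of both endpoints).
365 = 7 × 52 + 1, so there are 52 full weeks plus 1 extra day.
Each full week contributes one Friday: 52 so far.
The 1 extra day is Friday — 1 of them qualifies.
Total: 52 + 1 = 53.

53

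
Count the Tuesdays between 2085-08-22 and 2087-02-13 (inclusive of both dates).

2085-08-22 is a Wednesday.
The range spans 541 days (inclusive of both endpoints).
541 = 7 × 77 + 2, so there are 77 full weeks plus 2 extra days.
Each full week contributes one Tuesday: 77 so far.
The 2 extra days are Wednesday, Thursday — none qualify.
Total: 77 + 0 = 77.

77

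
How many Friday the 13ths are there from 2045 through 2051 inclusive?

12

Friday-the-13ths by year:
2045: Jan, Oct
2046: Apr, Jul
2047: Sep, Dec
2048: Mar, Nov
2049: Aug
2050: May
2051: Jan, Oct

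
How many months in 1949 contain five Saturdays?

5

A month has five Saturdays exactly when Saturday falls within its first (length − 28) days.
Jan: 31 days, starts Sat → 5 of Sat, Sun, Mon ✓
Feb: 28 days, starts Tue → 5 of (none)
Mar: 31 days, starts Tue → 5 of Tue, Wed, Thu
Apr: 30 days, starts Fri → 5 of Fri, Sat ✓
May: 31 days, starts Sun → 5 of Sun, Mon, Tue
Jun: 30 days, starts Wed → 5 of Wed, Thu
Jul: 31 days, starts Fri → 5 of Fri, Sat, Sun ✓
Aug: 31 days, starts Mon → 5 of Mon, Tue, Wed
Sep: 30 days, starts Thu → 5 of Thu, Fri
Oct: 31 days, starts Sat → 5 of Sat, Sun, Mon ✓
Nov: 30 days, starts Tue → 5 of Tue, Wed
Dec: 31 days, starts Thu → 5 of Thu, Fri, Sat ✓
Months with five Saturdays: Jan, Apr, Jul, Oct, Dec.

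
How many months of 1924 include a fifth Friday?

A month has five Fridays exactly when Friday falls within its first (length − 28) days.
Jan: 31 days, starts Tue → 5 of Tue, Wed, Thu
Feb: 29 days, starts Fri → 5 of Fri ✓
Mar: 31 days, starts Sat → 5 of Sat, Sun, Mon
Apr: 30 days, starts Tue → 5 of Tue, Wed
May: 31 days, starts Thu → 5 of Thu, Fri, Sat ✓
Jun: 30 days, starts Sun → 5 of Sun, Mon
Jul: 31 days, starts Tue → 5 of Tue, Wed, Thu
Aug: 31 days, starts Fri → 5 of Fri, Sat, Sun ✓
Sep: 30 days, starts Mon → 5 of Mon, Tue
Oct: 31 days, starts Wed → 5 of Wed, Thu, Fri ✓
Nov: 30 days, starts Sat → 5 of Sat, Sun
Dec: 31 days, starts Mon → 5 of Mon, Tue, Wed
Months with five Fridays: Feb, May, Aug, Oct.

4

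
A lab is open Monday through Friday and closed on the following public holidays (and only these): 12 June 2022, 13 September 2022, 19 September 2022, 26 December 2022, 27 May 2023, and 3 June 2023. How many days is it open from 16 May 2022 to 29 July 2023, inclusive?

16 May 2022 is a Monday.
From 16 May 2022 to 29 July 2023 is 440 days inclusive.
440 = 7 × 62 + 6, so there are 62 full weeks plus 6 extra days.
Each full week contributes 5 weekdays (Mon–Fri): 62 × 5 = 310.
The 6 extra days are Mon, Tue, Wed, Thu, Fri, Sat — 5 of them qualify.
Total: 310 + 5 = 315.
Holidays: 12 June 2022 (Sun); 13 September 2022 (Tue); 19 September 2022 (Mon); 26 December 2022 (Mon); 27 May 2023 (Sat); 3 June 2023 (Sat).
3 of the 6 holidays fall on weekdays; the rest are weekends and were already excluded.
Business days: 315 − 3 = 312.

312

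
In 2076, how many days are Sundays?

52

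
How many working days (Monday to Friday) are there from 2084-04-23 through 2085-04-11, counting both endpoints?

253 weekdays

2084-04-23 is a Sunday.
From 2084-04-23 to 2085-04-11 is 354 days inclusive.
354 = 7 × 50 + 4, so there are 50 full weeks plus 4 extra days.
Each full week contributes 5 weekdays (Mon–Fri): 50 × 5 = 250.
The 4 extra days are Sun, Mon, Tue, Wed — 3 of them qualify.
Total: 250 + 3 = 253.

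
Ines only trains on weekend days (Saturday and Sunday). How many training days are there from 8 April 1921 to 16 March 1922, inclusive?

98

8 April 1921 is a Friday.
The range spans 343 days (inclusive of both endpoints).
343 = 7 × 49, so the span is exactly 49 full weeks.
Each full week contributes 2 weekend days (Sat, Sun): 49 × 2 = 98.
Total: 98.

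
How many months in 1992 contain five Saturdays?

4

A month has five Saturdays exactly when Saturday falls within its first (length − 28) days.
Jan: 31 days, starts Wed → 5 of Wed, Thu, Fri
Feb: 29 days, starts Sat → 5 of Sat ✓
Mar: 31 days, starts Sun → 5 of Sun, Mon, Tue
Apr: 30 days, starts Wed → 5 of Wed, Thu
May: 31 days, starts Fri → 5 of Fri, Sat, Sun ✓
Jun: 30 days, starts Mon → 5 of Mon, Tue
Jul: 31 days, starts Wed → 5 of Wed, Thu, Fri
Aug: 31 days, starts Sat → 5 of Sat, Sun, Mon ✓
Sep: 30 days, starts Tue → 5 of Tue, Wed
Oct: 31 days, starts Thu → 5 of Thu, Fri, Sat ✓
Nov: 30 days, starts Sun → 5 of Sun, Mon
Dec: 31 days, starts Tue → 5 of Tue, Wed, Thu
Months with five Saturdays: Feb, May, Aug, Oct.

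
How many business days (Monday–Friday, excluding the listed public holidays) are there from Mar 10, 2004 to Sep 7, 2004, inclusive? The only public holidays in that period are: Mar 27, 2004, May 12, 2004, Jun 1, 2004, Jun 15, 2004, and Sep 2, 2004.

Mar 10, 2004 is a Wednesday.
That's 182 days from start to end, counting both.
182 = 7 × 26, so the span is exactly 26 full weeks.
Each full week contributes 5 weekdays (Mon–Fri): 26 × 5 = 130.
Holidays: Mar 27, 2004 (Sat); May 12, 2004 (Wed); Jun 1, 2004 (Tue); Jun 15, 2004 (Tue); Sep 2, 2004 (Thu).
4 of the 5 holidays fall on weekdays; the rest are weekends and were already excluded.
Business days: 130 − 4 = 126.

126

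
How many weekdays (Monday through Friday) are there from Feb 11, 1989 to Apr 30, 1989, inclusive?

55 weekdays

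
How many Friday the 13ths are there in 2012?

3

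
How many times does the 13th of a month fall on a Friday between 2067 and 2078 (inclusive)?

21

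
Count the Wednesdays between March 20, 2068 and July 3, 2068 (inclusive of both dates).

March 20, 2068 is a Tuesday.
From March 20, 2068 to July 3, 2068 is 106 days inclusive.
106 = 7 × 15 + 1, so there are 15 full weeks plus 1 extra day.
Each full week contributes one Wednesday: 15 so far.
The 1 extra day is Tue — none qualify.
Total: 15 + 0 = 15.

15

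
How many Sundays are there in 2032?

Jan 1, 2032 is a Thursday.
The range spans 366 days (inclusive of both endpoints).
366 = 7 × 52 + 2, so there are 52 full weeks plus 2 extra days.
Each full week contributes one Sunday: 52 so far.
The 2 extra days are Thursday, Friday — none qualify.
Total: 52 + 0 = 52.

52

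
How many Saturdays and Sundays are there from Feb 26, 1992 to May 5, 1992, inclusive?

20

Feb 26, 1992 is a Wednesday.
The range spans 70 days (inclusive of both endpoints).
70 = 7 × 10, so the span is exactly 10 full weeks.
Each full week contributes 2 weekend days (Sat, Sun): 10 × 2 = 20.
Total: 20.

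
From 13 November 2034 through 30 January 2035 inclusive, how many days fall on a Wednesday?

11

13 November 2034 is a Monday.
From 13 November 2034 to 30 January 2035 is 79 days inclusive.
79 = 7 × 11 + 2, so there are 11 full weeks plus 2 extra days.
Each full week contributes one Wednesday: 11 so far.
The 2 extra days are Monday, Tuesday — none qualify.
Total: 11 + 0 = 11.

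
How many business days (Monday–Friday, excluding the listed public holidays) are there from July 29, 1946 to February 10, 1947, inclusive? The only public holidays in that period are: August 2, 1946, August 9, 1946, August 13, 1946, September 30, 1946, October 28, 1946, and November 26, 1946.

135 business days

July 29, 1946 is a Monday.
The range spans 197 days (inclusive of both endpoints).
197 = 7 × 28 + 1, so there are 28 full weeks plus 1 extra day.
Each full week contributes 5 weekdays (Mon–Fri): 28 × 5 = 140.
The 1 extra day is Mon — 1 of them qualifies.
Total: 140 + 1 = 141.
Holidays: August 2, 1946 (Fri); August 9, 1946 (Fri); August 13, 1946 (Tue); September 30, 1946 (Mon); October 28, 1946 (Mon); November 26, 1946 (Tue).
All 6 holidays fall on weekdays, so subtract 6.
Business days: 141 − 6 = 135.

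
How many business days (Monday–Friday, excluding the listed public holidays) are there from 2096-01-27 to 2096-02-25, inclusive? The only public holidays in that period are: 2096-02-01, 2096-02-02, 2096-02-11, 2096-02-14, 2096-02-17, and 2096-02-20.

16

2096-01-27 is a Friday.
That's 30 days from start to end, counting both.
30 = 7 × 4 + 2, so there are 4 full weeks plus 2 extra days.
Each full week contributes 5 weekdays (Mon–Fri): 4 × 5 = 20.
The 2 extra days are Friday, Saturday — 1 of them qualifies.
Total: 20 + 1 = 21.
Holidays: 2096-02-01 (Wed); 2096-02-02 (Thu); 2096-02-11 (Sat); 2096-02-14 (Tue); 2096-02-17 (Fri); 2096-02-20 (Mon).
5 of the 6 holidays fall on weekdays; the rest are weekends and were already excluded.
Business days: 21 − 5 = 16.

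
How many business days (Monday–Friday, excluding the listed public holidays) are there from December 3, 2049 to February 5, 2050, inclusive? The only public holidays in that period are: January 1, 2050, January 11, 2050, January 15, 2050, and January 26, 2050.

44 business days

December 3, 2049 is a Friday.
From December 3, 2049 to February 5, 2050 is 65 days inclusive.
65 = 7 × 9 + 2, so there are 9 full weeks plus 2 extra days.
Each full week contributes 5 weekdays (Mon–Fri): 9 × 5 = 45.
The 2 extra days are Fri, Sat — 1 of them qualifies.
Total: 45 + 1 = 46.
Holidays: January 1, 2050 (Sat); January 11, 2050 (Tue); January 15, 2050 (Sat); January 26, 2050 (Wed).
2 of the 4 holidays fall on weekdays; the rest are weekends and were already excluded.
Business days: 46 − 2 = 44.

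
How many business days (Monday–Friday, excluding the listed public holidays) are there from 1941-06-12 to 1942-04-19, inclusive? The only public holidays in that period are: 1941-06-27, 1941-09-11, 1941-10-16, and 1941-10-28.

218

1941-06-12 is a Thursday.
That's 312 days from start to end, counting both.
312 = 7 × 44 + 4, so there are 44 full weeks plus 4 extra days.
Each full week contributes 5 weekdays (Mon–Fri): 44 × 5 = 220.
The 4 extra days are Thu, Fri, Sat, Sun — 2 of them qualify.
Total: 220 + 2 = 222.
Holidays: 1941-06-27 (Fri); 1941-09-11 (Thu); 1941-10-16 (Thu); 1941-10-28 (Tue).
All 4 holidays fall on weekdays, so subtract 4.
Business days: 222 − 4 = 218.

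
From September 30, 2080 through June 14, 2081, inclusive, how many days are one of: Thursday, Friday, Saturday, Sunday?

September 30, 2080 is a Monday.
From September 30, 2080 to June 14, 2081 is 258 days inclusive.
258 = 7 × 36 + 6, so there are 36 full weeks plus 6 extra days.
Each full week contributes 4 days from the set (Thu, Fri, Sat, Sun): 36 × 4 = 144.
The 6 extra days are Monday, Tuesday, Wednesday, Thursday, Friday, Saturday — 3 of them qualify.
Total: 144 + 3 = 147.

147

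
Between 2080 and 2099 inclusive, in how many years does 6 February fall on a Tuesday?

3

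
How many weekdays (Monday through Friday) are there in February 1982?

20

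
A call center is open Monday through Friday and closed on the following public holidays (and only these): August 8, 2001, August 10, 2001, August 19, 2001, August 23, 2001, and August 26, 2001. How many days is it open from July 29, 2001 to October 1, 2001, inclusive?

July 29, 2001 is a Sunday.
From July 29, 2001 to October 1, 2001 is 65 days inclusive.
65 = 7 × 9 + 2, so there are 9 full weeks plus 2 extra days.
Each full week contributes 5 weekdays (Mon–Fri): 9 × 5 = 45.
The 2 extra days are Sunday, Monday — 1 of them qualifies.
Total: 45 + 1 = 46.
Holidays: August 8, 2001 (Wed); August 10, 2001 (Fri); August 19, 2001 (Sun); August 23, 2001 (Thu); August 26, 2001 (Sun).
3 of the 5 holidays fall on weekdays; the rest are weekends and were already excluded.
Business days: 46 − 3 = 43.

43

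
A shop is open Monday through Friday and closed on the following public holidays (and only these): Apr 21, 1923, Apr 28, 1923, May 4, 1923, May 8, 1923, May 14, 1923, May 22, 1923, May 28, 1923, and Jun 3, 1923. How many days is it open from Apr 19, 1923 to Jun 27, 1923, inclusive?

45 business days

Apr 19, 1923 is a Thursday.
That's 70 days from start to end, counting both.
70 = 7 × 10, so the span is exactly 10 full weeks.
Each full week contributes 5 weekdays (Mon–Fri): 10 × 5 = 50.
Total: 50.
Holidays: Apr 21, 1923 (Sat); Apr 28, 1923 (Sat); May 4, 1923 (Fri); May 8, 1923 (Tue); May 14, 1923 (Mon); May 22, 1923 (Tue); May 28, 1923 (Mon); Jun 3, 1923 (Sun).
5 of the 8 holidays fall on weekdays; the rest are weekends and were already excluded.
Business days: 50 − 5 = 45.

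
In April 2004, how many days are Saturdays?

4

2004-04-01 is a Thursday.
From 2004-04-01 to 2004-04-30 is 30 days inclusive.
30 = 7 × 4 + 2, so there are 4 full weeks plus 2 extra days.
Each full week contributes one Saturday: 4 so far.
The 2 extra days are Thu, Fri — none qualify.
Total: 4 + 0 = 4.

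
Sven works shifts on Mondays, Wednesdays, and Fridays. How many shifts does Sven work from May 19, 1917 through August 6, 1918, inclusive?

May 19, 1917 is a Saturday.
That's 445 days from start to end, counting both.
445 = 7 × 63 + 4, so there are 63 full weeks plus 4 extra days.
Each full week contributes 3 days from the set (Mon, Wed, Fri): 63 × 3 = 189.
The 4 extra days are Sat, Sun, Mon, Tue — 1 of them qualifies.
Total: 189 + 1 = 190.

190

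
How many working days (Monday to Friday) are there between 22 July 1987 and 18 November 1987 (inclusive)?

22 July 1987 is a Wednesday.
The range spans 120 days (inclusive of both endpoints).
120 = 7 × 17 + 1, so there are 17 full weeks plus 1 extra day.
Each full week contributes 5 weekdays (Mon–Fri): 17 × 5 = 85.
The 1 extra day is Wednesday — 1 of them qualifies.
Total: 85 + 1 = 86.

86 weekdays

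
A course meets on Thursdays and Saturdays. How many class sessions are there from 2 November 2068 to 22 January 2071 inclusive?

2 November 2068 is a Friday.
That's 812 days from start to end, counting both.
812 = 7 × 116, so the span is exactly 116 full weeks.
Each full week contributes 2 days from the set (Thu, Sat): 116 × 2 = 232.

232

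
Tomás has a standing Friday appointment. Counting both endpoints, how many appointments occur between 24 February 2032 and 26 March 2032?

5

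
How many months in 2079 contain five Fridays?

A month has five Fridays exactly when Friday falls within its first (length − 28) days.
Jan: 31 days, starts Sun → 5 of Sun, Mon, Tue
Feb: 28 days, starts Wed → 5 of (none)
Mar: 31 days, starts Wed → 5 of Wed, Thu, Fri ✓
Apr: 30 days, starts Sat → 5 of Sat, Sun
May: 31 days, starts Mon → 5 of Mon, Tue, Wed
Jun: 30 days, starts Thu → 5 of Thu, Fri ✓
Jul: 31 days, starts Sat → 5 of Sat, Sun, Mon
Aug: 31 days, starts Tue → 5 of Tue, Wed, Thu
Sep: 30 days, starts Fri → 5 of Fri, Sat ✓
Oct: 31 days, starts Sun → 5 of Sun, Mon, Tue
Nov: 30 days, starts Wed → 5 of Wed, Thu
Dec: 31 days, starts Fri → 5 of Fri, Sat, Sun ✓
Months with five Fridays: Mar, Jun, Sep, Dec.

4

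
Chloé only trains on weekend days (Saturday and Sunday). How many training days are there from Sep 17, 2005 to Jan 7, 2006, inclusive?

Sep 17, 2005 is a Saturday.
That's 113 days from start to end, counting both.
113 = 7 × 16 + 1, so there are 16 full weeks plus 1 extra day.
Each full week contributes 2 weekend days (Sat, Sun): 16 × 2 = 32.
The 1 extra day is Sat — 1 of them qualifies.
Total: 32 + 1 = 33.

33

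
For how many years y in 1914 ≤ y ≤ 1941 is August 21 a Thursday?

4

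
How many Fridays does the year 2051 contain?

52

2051-01-01 is a Sunday.
The range spans 365 days (inclusive of both endpoints).
365 = 7 × 52 + 1, so there are 52 full weeks plus 1 extra day.
Each full week contributes one Friday: 52 so far.
The 1 extra day is Sunday — none qualify.
Total: 52 + 0 = 52.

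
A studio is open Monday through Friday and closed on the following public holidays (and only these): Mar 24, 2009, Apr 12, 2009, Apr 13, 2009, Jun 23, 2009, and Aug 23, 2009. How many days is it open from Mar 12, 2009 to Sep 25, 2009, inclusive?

139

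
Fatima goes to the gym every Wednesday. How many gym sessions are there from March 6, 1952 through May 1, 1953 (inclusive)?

60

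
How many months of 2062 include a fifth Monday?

A month has five Mondays exactly when Monday falls within its first (length − 28) days.
Jan: 31 days, starts Sun → 5 of Sun, Mon, Tue ✓
Feb: 28 days, starts Wed → 5 of (none)
Mar: 31 days, starts Wed → 5 of Wed, Thu, Fri
Apr: 30 days, starts Sat → 5 of Sat, Sun
May: 31 days, starts Mon → 5 of Mon, Tue, Wed ✓
Jun: 30 days, starts Thu → 5 of Thu, Fri
Jul: 31 days, starts Sat → 5 of Sat, Sun, Mon ✓
Aug: 31 days, starts Tue → 5 of Tue, Wed, Thu
Sep: 30 days, starts Fri → 5 of Fri, Sat
Oct: 31 days, starts Sun → 5 of Sun, Mon, Tue ✓
Nov: 30 days, starts Wed → 5 of Wed, Thu
Dec: 31 days, starts Fri → 5 of Fri, Sat, Sun
Months with five Mondays: Jan, May, Jul, Oct.

4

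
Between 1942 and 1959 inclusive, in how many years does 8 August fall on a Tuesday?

Day of week of August 8 in each year:
1942: Sat, 1943: Sun, 1944: Tue ✓, 1945: Wed, 1946: Thu, 1947: Fri, 1948: Sun, 1949: Mon, 1950: Tue ✓, 1951: Wed, 1952: Fri, 1953: Sat, 1954: Sun, 1955: Mon, 1956: Wed, 1957: Thu, 1958: Fri, 1959: Sat
Tuesdays: 1944, 1950.

2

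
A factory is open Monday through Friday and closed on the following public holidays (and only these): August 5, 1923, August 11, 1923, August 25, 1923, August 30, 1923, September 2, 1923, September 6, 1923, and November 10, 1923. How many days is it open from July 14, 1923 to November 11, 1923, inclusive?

83

July 14, 1923 is a Saturday.
From July 14, 1923 to November 11, 1923 is 121 days inclusive.
121 = 7 × 17 + 2, so there are 17 full weeks plus 2 extra days.
Each full week contributes 5 weekdays (Mon–Fri): 17 × 5 = 85.
The 2 extra days are Sat, Sun — none qualify.
Total: 85 + 0 = 85.
Holidays: August 5, 1923 (Sun); August 11, 1923 (Sat); August 25, 1923 (Sat); August 30, 1923 (Thu); September 2, 1923 (Sun); September 6, 1923 (Thu); November 10, 1923 (Sat).
2 of the 7 holidays fall on weekdays; the rest are weekends and were already excluded.
Business days: 85 − 2 = 83.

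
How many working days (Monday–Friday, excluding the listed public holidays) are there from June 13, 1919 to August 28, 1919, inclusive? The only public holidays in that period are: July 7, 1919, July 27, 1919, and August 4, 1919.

53

June 13, 1919 is a Friday.
From June 13, 1919 to August 28, 1919 is 77 days inclusive.
77 = 7 × 11, so the span is exactly 11 full weeks.
Each full week contributes 5 weekdays (Mon–Fri): 11 × 5 = 55.
Holidays: July 7, 1919 (Mon); July 27, 1919 (Sun); August 4, 1919 (Mon).
2 of the 3 holidays fall on weekdays; the rest are weekends and were already excluded.
Business days: 55 − 2 = 53.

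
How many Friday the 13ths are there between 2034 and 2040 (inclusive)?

Friday-the-13ths by year:
2034: Jan, Oct
2035: Apr, Jul
2036: Jun
2037: Feb, Mar, Nov
2038: Aug
2039: May
2040: Jan, Apr, Jul

13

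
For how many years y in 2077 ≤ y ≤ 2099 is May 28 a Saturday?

Day of week of May 28 in each year:
2077: Fri, 2078: Sat ✓, 2079: Sun, 2080: Tue, 2081: Wed, 2082: Thu, 2083: Fri, 2084: Sun, 2085: Mon, 2086: Tue, 2087: Wed, 2088: Fri, 2089: Sat ✓, 2090: Sun, 2091: Mon, 2092: Wed, 2093: Thu, 2094: Fri, 2095: Sat ✓, 2096: Mon, 2097: Tue, 2098: Wed, 2099: Thu
Saturdays: 2078, 2089, 2095.

3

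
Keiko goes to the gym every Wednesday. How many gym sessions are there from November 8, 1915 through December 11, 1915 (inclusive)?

5 Wednesdays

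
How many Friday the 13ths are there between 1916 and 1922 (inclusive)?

11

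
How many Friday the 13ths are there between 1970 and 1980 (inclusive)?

18

Friday-the-13ths by year:
1970: Feb, Mar, Nov
1971: Aug
1972: Oct
1973: Apr, Jul
1974: Sep, Dec
1975: Jun
1976: Feb, Aug
1977: May
1978: Jan, Oct
1979: Apr, Jul
1980: Jun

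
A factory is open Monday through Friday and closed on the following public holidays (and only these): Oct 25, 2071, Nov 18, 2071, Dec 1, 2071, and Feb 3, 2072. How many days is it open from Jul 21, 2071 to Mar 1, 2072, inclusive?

Jul 21, 2071 is a Tuesday.
The range spans 225 days (inclusive of both endpoints).
225 = 7 × 32 + 1, so there are 32 full weeks plus 1 extra day.
Each full week contributes 5 weekdays (Mon–Fri): 32 × 5 = 160.
The 1 extra day is Tue — 1 of them qualifies.
Total: 160 + 1 = 161.
Holidays: Oct 25, 2071 (Sun); Nov 18, 2071 (Wed); Dec 1, 2071 (Tue); Feb 3, 2072 (Wed).
3 of the 4 holidays fall on weekdays; the rest are weekends and were already excluded.
Business days: 161 − 3 = 158.

158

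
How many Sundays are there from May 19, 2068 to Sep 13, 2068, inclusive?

May 19, 2068 is a Saturday.
From May 19, 2068 to Sep 13, 2068 is 118 days inclusive.
118 = 7 × 16 + 6, so there are 16 full weeks plus 6 extra days.
Each full week contributes one Sunday: 16 so far.
The 6 extra days are Sat, Sun, Mon, Tue, Wed, Thu — 1 of them qualifies.
Total: 16 + 1 = 17.

17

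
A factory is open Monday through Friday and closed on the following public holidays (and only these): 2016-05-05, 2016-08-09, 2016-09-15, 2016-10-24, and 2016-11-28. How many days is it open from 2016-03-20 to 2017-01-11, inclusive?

208

2016-03-20 is a Sunday.
That's 298 days from start to end, counting both.
298 = 7 × 42 + 4, so there are 42 full weeks plus 4 extra days.
Each full week contributes 5 weekdays (Mon–Fri): 42 × 5 = 210.
The 4 extra days are Sun, Mon, Tue, Wed — 3 of them qualify.
Total: 210 + 3 = 213.
Holidays: 2016-05-05 (Thu); 2016-08-09 (Tue); 2016-09-15 (Thu); 2016-10-24 (Mon); 2016-11-28 (Mon).
All 5 holidays fall on weekdays, so subtract 5.
Business days: 213 − 5 = 208.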